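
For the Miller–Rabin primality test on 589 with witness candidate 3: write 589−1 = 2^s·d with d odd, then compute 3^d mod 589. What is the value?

589 − 1 = 588 = 2^2 · 147, so d = 147.
3^1 ≡ 3 (mod 589)
3^2 ≡ 3^2 = 9 ≡ 9 (mod 589)
3^4 ≡ 9^2 = 81 ≡ 81 (mod 589)
3^8 ≡ 81^2 = 6561 ≡ 82 (mod 589)
3^16 ≡ 82^2 = 6724 ≡ 245 (mod 589)
3^32 ≡ 245^2 = 60025 ≡ 536 (mod 589)
3^64 ≡ 536^2 = 287296 ≡ 453 (mod 589)
3^128 ≡ 453^2 = 205209 ≡ 237 (mod 589)
147 = 128 + 16 + 2 + 1 in binary powers of 2.
So 3^147 ≡ 237 · 245 · 9 · 3 ≡ 426 (mod 589).
Squaring chain: 426 → 64; never reaches −1, so base 3 is a Miller–Rabin witness that 589 is composite.

426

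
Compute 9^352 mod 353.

1

9^1 ≡ 9 (mod 353)
9^2 ≡ 9^2 = 81 ≡ 81 (mod 353)
9^4 ≡ 81^2 = 6561 ≡ 207 (mod 353)
9^8 ≡ 207^2 = 42849 ≡ 136 (mod 353)
9^16 ≡ 136^2 = 18496 ≡ 140 (mod 353)
9^32 ≡ 140^2 = 19600 ≡ 185 (mod 353)
9^64 ≡ 185^2 = 34225 ≡ 337 (mod 353)
9^128 ≡ 337^2 = 113569 ≡ 256 (mod 353)
9^256 ≡ 256^2 = 65536 ≡ 231 (mod 353)
352 = 256 + 64 + 32 in binary powers of 2.
So 9^352 ≡ 231 · 337 · 185 ≡ 1 (mod 353).
Since the result is 1, base 9 gives no evidence that 353 is composite.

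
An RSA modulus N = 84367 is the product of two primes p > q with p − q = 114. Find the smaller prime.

Since p = q + 114, we have 84367 = q(q + 114), so q² + 114q − 84367 = 0.
Discriminant: 114² + 4·84367 = 12996 + 337468 = 350464; √350464 = 592.
q = (−114 + 592)/2 = 239, and p = q + 114 = 353.
Check: 239 · 353 = 84367.

239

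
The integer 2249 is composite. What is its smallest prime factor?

13

2249 is odd.
Digit sum 17, not divisible by 3.
Ends in 9: not divisible by 5.
7: 2249 = 7·321 + 2
11: 2249 = 11·204 + 5
13: 2249 = 13·173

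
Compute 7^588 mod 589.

7^1 ≡ 7 (mod 589)
7^2 ≡ 7^2 = 49 ≡ 49 (mod 589)
7^4 ≡ 49^2 = 2401 ≡ 45 (mod 589)
7^8 ≡ 45^2 = 2025 ≡ 258 (mod 589)
7^16 ≡ 258^2 = 66564 ≡ 7 (mod 589)
7^32 ≡ 7^2 = 49 ≡ 49 (mod 589)
7^64 ≡ 49^2 = 2401 ≡ 45 (mod 589)
7^128 ≡ 45^2 = 2025 ≡ 258 (mod 589)
7^256 ≡ 258^2 = 66564 ≡ 7 (mod 589)
7^512 ≡ 7^2 = 49 ≡ 49 (mod 589)
588 = 512 + 64 + 8 + 4 in binary powers of 2.
So 7^588 ≡ 49 · 45 · 258 · 45 ≡ 343 (mod 589).
Since 343 ≠ 1, base 7 is a Fermat witness: 589 is composite.

343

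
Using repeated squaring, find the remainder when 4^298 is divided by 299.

165

4^1 ≡ 4 (mod 299)
4^2 ≡ 4^2 = 16 ≡ 16 (mod 299)
4^4 ≡ 16^2 = 256 ≡ 256 (mod 299)
4^8 ≡ 256^2 = 65536 ≡ 55 (mod 299)
4^16 ≡ 55^2 = 3025 ≡ 35 (mod 299)
4^32 ≡ 35^2 = 1225 ≡ 29 (mod 299)
4^64 ≡ 29^2 = 841 ≡ 243 (mod 299)
4^128 ≡ 243^2 = 59049 ≡ 146 (mod 299)
4^256 ≡ 146^2 = 21316 ≡ 87 (mod 299)
298 = 256 + 32 + 8 + 2 in binary powers of 2.
So 4^298 ≡ 87 · 29 · 55 · 16 ≡ 165 (mod 299).
Since 165 ≠ 1, base 4 is a Fermat witness: 299 is composite.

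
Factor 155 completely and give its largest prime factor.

155 = 5 · 31
31 is prime.
So 155 = 5 · 31; the largest prime factor is 31.

31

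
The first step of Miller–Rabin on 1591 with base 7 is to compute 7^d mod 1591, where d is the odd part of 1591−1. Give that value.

1591 − 1 = 1590 = 2^1 · 795, so d = 795.
7^1 ≡ 7 (mod 1591)
7^2 ≡ 7^2 = 49 ≡ 49 (mod 1591)
7^4 ≡ 49^2 = 2401 ≡ 810 (mod 1591)
7^8 ≡ 810^2 = 656100 ≡ 608 (mod 1591)
7^16 ≡ 608^2 = 369664 ≡ 552 (mod 1591)
7^32 ≡ 552^2 = 304704 ≡ 823 (mod 1591)
7^64 ≡ 823^2 = 677329 ≡ 1154 (mod 1591)
7^128 ≡ 1154^2 = 1331716 ≡ 49 (mod 1591)
7^256 ≡ 49^2 = 2401 ≡ 810 (mod 1591)
7^512 ≡ 810^2 = 656100 ≡ 608 (mod 1591)
795 = 512 + 256 + 16 + 8 + 2 + 1 in binary powers of 2.
So 7^795 ≡ 608 · 810 · 552 · 608 · 49 · 7 ≡ 343 (mod 1591).
Squaring chain: 343; never reaches −1, so base 7 is a Miller–Rabin witness that 1591 is composite.

343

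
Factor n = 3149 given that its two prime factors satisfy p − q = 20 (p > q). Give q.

47

Since p = q + 20, we have 3149 = q(q + 20), so q² + 20q − 3149 = 0.
Discriminant: 20² + 4·3149 = 400 + 12596 = 12996; √12996 = 114.
q = (−20 + 114)/2 = 47, and p = q + 20 = 67.
Check: 47 · 67 = 3149.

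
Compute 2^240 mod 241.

2^1 ≡ 2 (mod 241)
2^2 ≡ 2^2 = 4 ≡ 4 (mod 241)
2^4 ≡ 4^2 = 16 ≡ 16 (mod 241)
2^8 ≡ 16^2 = 256 ≡ 15 (mod 241)
2^16 ≡ 15^2 = 225 ≡ 225 (mod 241)
2^32 ≡ 225^2 = 50625 ≡ 15 (mod 241)
2^64 ≡ 15^2 = 225 ≡ 225 (mod 241)
2^128 ≡ 225^2 = 50625 ≡ 15 (mod 241)
240 = 128 + 64 + 32 + 16 in binary powers of 2.
So 2^240 ≡ 15 · 225 · 15 · 225 ≡ 1 (mod 241).
Since the result is 1, base 2 gives no evidence that 241 is composite.

1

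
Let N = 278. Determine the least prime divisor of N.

278 is even: 2 divides it.

2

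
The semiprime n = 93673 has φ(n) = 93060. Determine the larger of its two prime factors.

331

φ(n) = (p−1)(q−1) = n − (p+q) + 1, so p + q = 93673 − 93060 + 1 = 614.
p and q are the roots of t² − 614t + 93673 = 0.
Discriminant: 614² − 4·93673 = 376996 − 374692 = 2304; √2304 = 48.
q = (614 − 48)/2 = 283, p = (614 + 48)/2 = 331.
Check: 283 · 331 = 93673.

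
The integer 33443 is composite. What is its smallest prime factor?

33443 is odd.
Digit sum 17, not divisible by 3.
Ends in 3: not divisible by 5.
7: 33443 = 7·4777 + 4
11: 33443 = 11·3040 + 3
13: 33443 = 13·2572 + 7
17: 33443 = 17·1967 + 4
19: 33443 = 19·1760 + 3
23: 33443 = 23·1454 + 1
29: 33443 = 29·1153 + 6
31: 33443 = 31·1078 + 25
37: 33443 = 37·903 + 32
41: 33443 = 41·815 + 28
43: 33443 = 43·777 + 32
47: 33443 = 47·711 + 26
53: 33443 = 53·631

53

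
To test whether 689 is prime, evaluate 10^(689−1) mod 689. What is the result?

10^1 ≡ 10 (mod 689)
10^2 ≡ 10^2 = 100 ≡ 100 (mod 689)
10^4 ≡ 100^2 = 10000 ≡ 354 (mod 689)
10^8 ≡ 354^2 = 125316 ≡ 607 (mod 689)
10^16 ≡ 607^2 = 368449 ≡ 523 (mod 689)
10^32 ≡ 523^2 = 273529 ≡ 685 (mod 689)
10^64 ≡ 685^2 = 469225 ≡ 16 (mod 689)
10^128 ≡ 16^2 = 256 ≡ 256 (mod 689)
10^256 ≡ 256^2 = 65536 ≡ 81 (mod 689)
10^512 ≡ 81^2 = 6561 ≡ 360 (mod 689)
688 = 512 + 128 + 32 + 16 in binary powers of 2.
So 10^688 ≡ 360 · 256 · 685 · 523 ≡ 16 (mod 689).
Since 16 ≠ 1, base 10 is a Fermat witness: 689 is composite.

16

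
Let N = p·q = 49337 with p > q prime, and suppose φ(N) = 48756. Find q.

103

φ(n) = (p−1)(q−1) = n − (p+q) + 1, so p + q = 49337 − 48756 + 1 = 582.
p and q are the roots of t² − 582t + 49337 = 0.
Discriminant: 582² − 4·49337 = 338724 − 197348 = 141376; √141376 = 376.
q = (582 − 376)/2 = 103, p = (582 + 376)/2 = 479.
Check: 103 · 479 = 49337.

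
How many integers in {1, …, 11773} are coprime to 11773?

11520

Factor: 11773 = 61 · 193.
φ(11773) = (61−1) · (193−1) = 60 · 192 = 11520.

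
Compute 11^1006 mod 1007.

334

11^1 ≡ 11 (mod 1007)
11^2 ≡ 11^2 = 121 ≡ 121 (mod 1007)
11^4 ≡ 121^2 = 14641 ≡ 543 (mod 1007)
11^8 ≡ 543^2 = 294849 ≡ 805 (mod 1007)
11^16 ≡ 805^2 = 648025 ≡ 524 (mod 1007)
11^32 ≡ 524^2 = 274576 ≡ 672 (mod 1007)
11^64 ≡ 672^2 = 451584 ≡ 448 (mod 1007)
11^128 ≡ 448^2 = 200704 ≡ 311 (mod 1007)
11^256 ≡ 311^2 = 96721 ≡ 49 (mod 1007)
11^512 ≡ 49^2 = 2401 ≡ 387 (mod 1007)
1006 = 512 + 256 + 128 + 64 + 32 + 8 + 4 + 2 in binary powers of 2.
So 11^1006 ≡ 387 · 49 · 311 · 448 · 672 · 805 · 543 · 121 ≡ 334 (mod 1007).
Since 334 ≠ 1, base 11 is a Fermat witness: 1007 is composite.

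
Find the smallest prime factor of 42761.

61

42761 is odd.
Digit sum 20, not divisible by 3.
Ends in 1: not divisible by 5.
7: 42761 = 7·6108 + 5
11: 42761 = 11·3887 + 4
13: 42761 = 13·3289 + 4
17: 42761 = 17·2515 + 6
19: 42761 = 19·2250 + 11
23: 42761 = 23·1859 + 4
29: 42761 = 29·1474 + 15
31: 42761 = 31·1379 + 12
37: 42761 = 37·1155 + 26
41: 42761 = 41·1042 + 39
43: 42761 = 43·994 + 19
47: 42761 = 47·909 + 38
53: 42761 = 53·806 + 43
59: 42761 = 59·724 + 45
61: 42761 = 61·701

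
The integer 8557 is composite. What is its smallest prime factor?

43

8557 is odd.
Digit sum 25, not divisible by 3.
Ends in 7: not divisible by 5.
7: 8557 = 7·1222 + 3
11: 8557 = 11·777 + 10
13: 8557 = 13·658 + 3
17: 8557 = 17·503 + 6
19: 8557 = 19·450 + 7
23: 8557 = 23·372 + 1
29: 8557 = 29·295 + 2
31: 8557 = 31·276 + 1
37: 8557 = 37·231 + 10
41: 8557 = 41·208 + 29
43: 8557 = 43·199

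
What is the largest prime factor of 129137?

73

129137 = 29 · 4453
4453 = 61 · 73
73 is prime.
So 129137 = 29 · 61 · 73; the largest prime factor is 73.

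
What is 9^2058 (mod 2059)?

9^1 ≡ 9 (mod 2059)
9^2 ≡ 9^2 = 81 ≡ 81 (mod 2059)
9^4 ≡ 81^2 = 6561 ≡ 384 (mod 2059)
9^8 ≡ 384^2 = 147456 ≡ 1267 (mod 2059)
9^16 ≡ 1267^2 = 1605289 ≡ 1328 (mod 2059)
9^32 ≡ 1328^2 = 1763584 ≡ 1080 (mod 2059)
9^64 ≡ 1080^2 = 1166400 ≡ 1006 (mod 2059)
9^128 ≡ 1006^2 = 1012036 ≡ 1067 (mod 2059)
9^256 ≡ 1067^2 = 1138489 ≡ 1921 (mod 2059)
9^512 ≡ 1921^2 = 3690241 ≡ 513 (mod 2059)
9^1024 ≡ 513^2 = 263169 ≡ 1676 (mod 2059)
9^2048 ≡ 1676^2 = 2808976 ≡ 500 (mod 2059)
2058 = 2048 + 8 + 2 in binary powers of 2.
So 9^2058 ≡ 500 · 1267 · 81 ≡ 1161 (mod 2059).
Since 1161 ≠ 1, base 9 is a Fermat witness: 2059 is composite.

1161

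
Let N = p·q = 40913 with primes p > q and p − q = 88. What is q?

163

Since p = q + 88, we have 40913 = q(q + 88), so q² + 88q − 40913 = 0.
Discriminant: 88² + 4·40913 = 7744 + 163652 = 171396; √171396 = 414.
q = (−88 + 414)/2 = 163, and p = q + 88 = 251.
Check: 163 · 251 = 40913.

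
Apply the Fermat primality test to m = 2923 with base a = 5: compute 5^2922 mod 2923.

5^1 ≡ 5 (mod 2923)
5^2 ≡ 5^2 = 25 ≡ 25 (mod 2923)
5^4 ≡ 25^2 = 625 ≡ 625 (mod 2923)
5^8 ≡ 625^2 = 390625 ≡ 1866 (mod 2923)
5^16 ≡ 1866^2 = 3481956 ≡ 663 (mod 2923)
5^32 ≡ 663^2 = 439569 ≡ 1119 (mod 2923)
5^64 ≡ 1119^2 = 1252161 ≡ 1117 (mod 2923)
5^128 ≡ 1117^2 = 1247689 ≡ 2491 (mod 2923)
5^256 ≡ 2491^2 = 6205081 ≡ 2475 (mod 2923)
5^512 ≡ 2475^2 = 6125625 ≡ 1940 (mod 2923)
5^1024 ≡ 1940^2 = 3763600 ≡ 1699 (mod 2923)
5^2048 ≡ 1699^2 = 2886601 ≡ 1600 (mod 2923)
2922 = 2048 + 512 + 256 + 64 + 32 + 8 + 2 in binary powers of 2.
So 5^2922 ≡ 1600 · 1940 · 2475 · 1117 · 1119 · 1866 · 25 ≡ 936 (mod 2923).
Since 936 ≠ 1, base 5 is a Fermat witness: 2923 is composite.

936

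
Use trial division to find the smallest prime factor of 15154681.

59

15154681 is odd.
Digit sum 31, not divisible by 3.
Ends in 1: not divisible by 5.
7: 15154681 = 7·2164954 + 3
11: 15154681 = 11·1377698 + 3
13: 15154681 = 13·1165744 + 9
17: 15154681 = 17·891451 + 14
19: 15154681 = 19·797614 + 15
23: 15154681 = 23·658899 + 4
29: 15154681 = 29·522575 + 6
31: 15154681 = 31·488860 + 21
37: 15154681 = 37·409585 + 36
41: 15154681 = 41·369626 + 15
43: 15154681 = 43·352434 + 19
47: 15154681 = 47·322440 + 1
53: 15154681 = 53·285937 + 20
59: 15154681 = 59·256859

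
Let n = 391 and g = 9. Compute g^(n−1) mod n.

123

9^1 ≡ 9 (mod 391)
9^2 ≡ 9^2 = 81 ≡ 81 (mod 391)
9^4 ≡ 81^2 = 6561 ≡ 305 (mod 391)
9^8 ≡ 305^2 = 93025 ≡ 358 (mod 391)
9^16 ≡ 358^2 = 128164 ≡ 307 (mod 391)
9^32 ≡ 307^2 = 94249 ≡ 18 (mod 391)
9^64 ≡ 18^2 = 324 ≡ 324 (mod 391)
9^128 ≡ 324^2 = 104976 ≡ 188 (mod 391)
9^256 ≡ 188^2 = 35344 ≡ 154 (mod 391)
390 = 256 + 128 + 4 + 2 in binary powers of 2.
So 9^390 ≡ 154 · 188 · 305 · 81 ≡ 123 (mod 391).
Since 123 ≠ 1, base 9 is a Fermat witness: 391 is composite.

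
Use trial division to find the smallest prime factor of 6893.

6893 is odd.
Digit sum 26, not divisible by 3.
Ends in 3: not divisible by 5.
7: 6893 = 7·984 + 5
11: 6893 = 11·626 + 7
13: 6893 = 13·530 + 3
17: 6893 = 17·405 + 8
19: 6893 = 19·362 + 15
23: 6893 = 23·299 + 16
29: 6893 = 29·237 + 20
31: 6893 = 31·222 + 11
37: 6893 = 37·186 + 11
41: 6893 = 41·168 + 5
43: 6893 = 43·160 + 13
47: 6893 = 47·146 + 31
53: 6893 = 53·130 + 3
59: 6893 = 59·116 + 49
61: 6893 = 61·113

61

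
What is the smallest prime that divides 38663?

23

38663 is odd.
Digit sum 26, not divisible by 3.
Ends in 3: not divisible by 5.
7: 38663 = 7·5523 + 2
11: 38663 = 11·3514 + 9
13: 38663 = 13·2974 + 1
17: 38663 = 17·2274 + 5
19: 38663 = 19·2034 + 17
23: 38663 = 23·1681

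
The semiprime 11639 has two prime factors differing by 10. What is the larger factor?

Since p = q + 10, we have 11639 = q(q + 10), so q² + 10q − 11639 = 0.
Discriminant: 10² + 4·11639 = 100 + 46556 = 46656; √46656 = 216.
q = (−10 + 216)/2 = 103, and p = q + 10 = 113.
Check: 103 · 113 = 11639.

113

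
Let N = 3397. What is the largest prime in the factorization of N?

79

3397 = 43 · 79
79 is prime.
So 3397 = 43 · 79; the largest prime factor is 79.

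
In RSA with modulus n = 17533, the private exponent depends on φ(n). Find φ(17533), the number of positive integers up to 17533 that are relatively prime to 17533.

17248

Factor: 17533 = 89 · 197.
φ(17533) = (89−1) · (197−1) = 88 · 196 = 17248.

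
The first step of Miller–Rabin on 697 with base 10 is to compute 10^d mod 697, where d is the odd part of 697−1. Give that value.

141

697 − 1 = 696 = 2^3 · 87, so d = 87.
10^1 ≡ 10 (mod 697)
10^2 ≡ 10^2 = 100 ≡ 100 (mod 697)
10^4 ≡ 100^2 = 10000 ≡ 242 (mod 697)
10^8 ≡ 242^2 = 58564 ≡ 16 (mod 697)
10^16 ≡ 16^2 = 256 ≡ 256 (mod 697)
10^32 ≡ 256^2 = 65536 ≡ 18 (mod 697)
10^64 ≡ 18^2 = 324 ≡ 324 (mod 697)
87 = 64 + 16 + 4 + 2 + 1 in binary powers of 2.
So 10^87 ≡ 324 · 256 · 242 · 100 · 10 ≡ 141 (mod 697).
Squaring chain: 141 → 365 → 98; never reaches −1, so base 10 is a Miller–Rabin witness that 697 is composite.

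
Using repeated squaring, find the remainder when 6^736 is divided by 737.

6^1 ≡ 6 (mod 737)
6^2 ≡ 6^2 = 36 ≡ 36 (mod 737)
6^4 ≡ 36^2 = 1296 ≡ 559 (mod 737)
6^8 ≡ 559^2 = 312481 ≡ 730 (mod 737)
6^16 ≡ 730^2 = 532900 ≡ 49 (mod 737)
6^32 ≡ 49^2 = 2401 ≡ 190 (mod 737)
6^64 ≡ 190^2 = 36100 ≡ 724 (mod 737)
6^128 ≡ 724^2 = 524176 ≡ 169 (mod 737)
6^256 ≡ 169^2 = 28561 ≡ 555 (mod 737)
6^512 ≡ 555^2 = 308025 ≡ 696 (mod 737)
736 = 512 + 128 + 64 + 32 in binary powers of 2.
So 6^736 ≡ 696 · 169 · 724 · 190 ≡ 16 (mod 737).
Since 16 ≠ 1, base 6 is a Fermat witness: 737 is composite.

16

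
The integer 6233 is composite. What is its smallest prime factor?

6233 is odd.
Digit sum 14, not divisible by 3.
Ends in 3: not divisible by 5.
7: 6233 = 7·890 + 3
11: 6233 = 11·566 + 7
13: 6233 = 13·479 + 6
17: 6233 = 17·366 + 11
19: 6233 = 19·328 + 1
23: 6233 = 23·271

23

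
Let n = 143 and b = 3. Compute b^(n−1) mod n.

3^1 ≡ 3 (mod 143)
3^2 ≡ 3^2 = 9 ≡ 9 (mod 143)
3^4 ≡ 9^2 = 81 ≡ 81 (mod 143)
3^8 ≡ 81^2 = 6561 ≡ 126 (mod 143)
3^16 ≡ 126^2 = 15876 ≡ 3 (mod 143)
3^32 ≡ 3^2 = 9 ≡ 9 (mod 143)
3^64 ≡ 9^2 = 81 ≡ 81 (mod 143)
3^128 ≡ 81^2 = 6561 ≡ 126 (mod 143)
142 = 128 + 8 + 4 + 2 in binary powers of 2.
So 3^142 ≡ 126 · 126 · 81 · 9 ≡ 42 (mod 143).
Since 42 ≠ 1, base 3 is a Fermat witness: 143 is composite.

42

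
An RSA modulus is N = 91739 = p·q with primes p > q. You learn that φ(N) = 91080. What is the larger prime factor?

461

φ(n) = (p−1)(q−1) = n − (p+q) + 1, so p + q = 91739 − 91080 + 1 = 660.
p and q are the roots of t² − 660t + 91739 = 0.
Discriminant: 660² − 4·91739 = 435600 − 366956 = 68644; √68644 = 262.
q = (660 − 262)/2 = 199, p = (660 + 262)/2 = 461.
Check: 199 · 461 = 91739.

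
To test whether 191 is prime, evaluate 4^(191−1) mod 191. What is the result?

4^1 ≡ 4 (mod 191)
4^2 ≡ 4^2 = 16 ≡ 16 (mod 191)
4^4 ≡ 16^2 = 256 ≡ 65 (mod 191)
4^8 ≡ 65^2 = 4225 ≡ 23 (mod 191)
4^16 ≡ 23^2 = 529 ≡ 147 (mod 191)
4^32 ≡ 147^2 = 21609 ≡ 26 (mod 191)
4^64 ≡ 26^2 = 676 ≡ 103 (mod 191)
4^128 ≡ 103^2 = 10609 ≡ 104 (mod 191)
190 = 128 + 32 + 16 + 8 + 4 + 2 in binary powers of 2.
So 4^190 ≡ 104 · 26 · 147 · 23 · 65 · 16 ≡ 1 (mod 191).
Since the result is 1, base 4 gives no evidence that 191 is composite.

1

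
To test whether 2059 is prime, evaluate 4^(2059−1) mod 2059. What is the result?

4^1 ≡ 4 (mod 2059)
4^2 ≡ 4^2 = 16 ≡ 16 (mod 2059)
4^4 ≡ 16^2 = 256 ≡ 256 (mod 2059)
4^8 ≡ 256^2 = 65536 ≡ 1707 (mod 2059)
4^16 ≡ 1707^2 = 2913849 ≡ 364 (mod 2059)
4^32 ≡ 364^2 = 132496 ≡ 720 (mod 2059)
4^64 ≡ 720^2 = 518400 ≡ 1591 (mod 2059)
4^128 ≡ 1591^2 = 2531281 ≡ 770 (mod 2059)
4^256 ≡ 770^2 = 592900 ≡ 1967 (mod 2059)
4^512 ≡ 1967^2 = 3869089 ≡ 228 (mod 2059)
4^1024 ≡ 228^2 = 51984 ≡ 509 (mod 2059)
4^2048 ≡ 509^2 = 259081 ≡ 1706 (mod 2059)
2058 = 2048 + 8 + 2 in binary powers of 2.
So 4^2058 ≡ 1706 · 1707 · 16 ≡ 1161 (mod 2059).
Since 1161 ≠ 1, base 4 is a Fermat witness: 2059 is composite.

1161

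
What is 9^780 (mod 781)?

9^1 ≡ 9 (mod 781)
9^2 ≡ 9^2 = 81 ≡ 81 (mod 781)
9^4 ≡ 81^2 = 6561 ≡ 313 (mod 781)
9^8 ≡ 313^2 = 97969 ≡ 344 (mod 781)
9^16 ≡ 344^2 = 118336 ≡ 405 (mod 781)
9^32 ≡ 405^2 = 164025 ≡ 15 (mod 781)
9^64 ≡ 15^2 = 225 ≡ 225 (mod 781)
9^128 ≡ 225^2 = 50625 ≡ 641 (mod 781)
9^256 ≡ 641^2 = 410881 ≡ 75 (mod 781)
9^512 ≡ 75^2 = 5625 ≡ 158 (mod 781)
780 = 512 + 256 + 8 + 4 in binary powers of 2.
So 9^780 ≡ 158 · 75 · 344 · 313 ≡ 529 (mod 781).
Since 529 ≠ 1, base 9 is a Fermat witness: 781 is composite.

529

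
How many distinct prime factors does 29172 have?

29172 = 2^2 · 7293
7293 = 3 · 2431
2431 = 11 · 221
221 = 13 · 17
29172 = 2^2 · 3 · 11 · 13 · 17, which has 5 distinct prime factors.

5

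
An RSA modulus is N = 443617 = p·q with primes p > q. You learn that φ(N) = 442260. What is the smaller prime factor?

547

φ(n) = (p−1)(q−1) = n − (p+q) + 1, so p + q = 443617 − 442260 + 1 = 1358.
p and q are the roots of t² − 1358t + 443617 = 0.
Discriminant: 1358² − 4·443617 = 1844164 − 1774468 = 69696; √69696 = 264.
q = (1358 − 264)/2 = 547, p = (1358 + 264)/2 = 811.
Check: 547 · 811 = 443617.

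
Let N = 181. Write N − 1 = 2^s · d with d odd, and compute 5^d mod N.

181 − 1 = 180 = 2^2 · 45, so d = 45.
5^1 ≡ 5 (mod 181)
5^2 ≡ 5^2 = 25 ≡ 25 (mod 181)
5^4 ≡ 25^2 = 625 ≡ 82 (mod 181)
5^8 ≡ 82^2 = 6724 ≡ 27 (mod 181)
5^16 ≡ 27^2 = 729 ≡ 5 (mod 181)
5^32 ≡ 5^2 = 25 ≡ 25 (mod 181)
45 = 32 + 8 + 4 + 1 in binary powers of 2.
So 5^45 ≡ 25 · 27 · 82 · 5 ≡ 1 (mod 181).
Since 5^d ≡ 1 (mod 181), base 5 does not prove 181 composite.

1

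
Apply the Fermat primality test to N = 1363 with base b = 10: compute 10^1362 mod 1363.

63

10^1 ≡ 10 (mod 1363)
10^2 ≡ 10^2 = 100 ≡ 100 (mod 1363)
10^4 ≡ 100^2 = 10000 ≡ 459 (mod 1363)
10^8 ≡ 459^2 = 210681 ≡ 779 (mod 1363)
10^16 ≡ 779^2 = 606841 ≡ 306 (mod 1363)
10^32 ≡ 306^2 = 93636 ≡ 952 (mod 1363)
10^64 ≡ 952^2 = 906304 ≡ 1272 (mod 1363)
10^128 ≡ 1272^2 = 1617984 ≡ 103 (mod 1363)
10^256 ≡ 103^2 = 10609 ≡ 1068 (mod 1363)
10^512 ≡ 1068^2 = 1140624 ≡ 1156 (mod 1363)
10^1024 ≡ 1156^2 = 1336336 ≡ 596 (mod 1363)
1362 = 1024 + 256 + 64 + 16 + 2 in binary powers of 2.
So 10^1362 ≡ 596 · 1068 · 1272 · 306 · 100 ≡ 63 (mod 1363).
Since 63 ≠ 1, base 10 is a Fermat witness: 1363 is composite.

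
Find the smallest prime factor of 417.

417 is odd.
Digit sum 12, divisible by 3.

3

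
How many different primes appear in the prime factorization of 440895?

6

440895 = 3 · 146965
146965 = 5 · 29393
29393 = 7 · 4199
4199 = 13 · 323
323 = 17 · 19
440895 = 3 · 5 · 7 · 13 · 17 · 19, which has 6 distinct prime factors.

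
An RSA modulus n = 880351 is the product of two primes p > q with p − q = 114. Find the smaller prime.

Since p = q + 114, we have 880351 = q(q + 114), so q² + 114q − 880351 = 0.
Discriminant: 114² + 4·880351 = 12996 + 3521404 = 3534400; √3534400 = 1880.
q = (−114 + 1880)/2 = 883, and p = q + 114 = 997.
Check: 883 · 997 = 880351.

883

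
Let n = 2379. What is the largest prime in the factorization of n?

61

2379 = 3 · 793
793 = 13 · 61
61 is prime.
So 2379 = 3 · 13 · 61; the largest prime factor is 61.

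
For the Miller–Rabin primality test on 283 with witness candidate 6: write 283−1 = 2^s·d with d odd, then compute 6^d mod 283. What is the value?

283 − 1 = 282 = 2^1 · 141, so d = 141.
6^1 ≡ 6 (mod 283)
6^2 ≡ 6^2 = 36 ≡ 36 (mod 283)
6^4 ≡ 36^2 = 1296 ≡ 164 (mod 283)
6^8 ≡ 164^2 = 26896 ≡ 11 (mod 283)
6^16 ≡ 11^2 = 121 ≡ 121 (mod 283)
6^32 ≡ 121^2 = 14641 ≡ 208 (mod 283)
6^64 ≡ 208^2 = 43264 ≡ 248 (mod 283)
6^128 ≡ 248^2 = 61504 ≡ 93 (mod 283)
141 = 128 + 8 + 4 + 1 in binary powers of 2.
So 6^141 ≡ 93 · 11 · 164 · 6 ≡ 1 (mod 283).
Since 6^d ≡ 1 (mod 283), base 6 does not prove 283 composite.

1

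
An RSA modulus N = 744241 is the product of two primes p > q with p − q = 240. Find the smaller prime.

Since p = q + 240, we have 744241 = q(q + 240), so q² + 240q − 744241 = 0.
Discriminant: 240² + 4·744241 = 57600 + 2976964 = 3034564; √3034564 = 1742.
q = (−240 + 1742)/2 = 751, and p = q + 240 = 991.
Check: 751 · 991 = 744241.

751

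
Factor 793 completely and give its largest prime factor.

793 = 13 · 61
61 is prime.
So 793 = 13 · 61; the largest prime factor is 61.

61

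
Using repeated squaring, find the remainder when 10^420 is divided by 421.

1

10^1 ≡ 10 (mod 421)
10^2 ≡ 10^2 = 100 ≡ 100 (mod 421)
10^4 ≡ 100^2 = 10000 ≡ 317 (mod 421)
10^8 ≡ 317^2 = 100489 ≡ 291 (mod 421)
10^16 ≡ 291^2 = 84681 ≡ 60 (mod 421)
10^32 ≡ 60^2 = 3600 ≡ 232 (mod 421)
10^64 ≡ 232^2 = 53824 ≡ 357 (mod 421)
10^128 ≡ 357^2 = 127449 ≡ 307 (mod 421)
10^256 ≡ 307^2 = 94249 ≡ 366 (mod 421)
420 = 256 + 128 + 32 + 4 in binary powers of 2.
So 10^420 ≡ 366 · 307 · 232 · 317 ≡ 1 (mod 421).
Since the result is 1, base 10 gives no evidence that 421 is composite.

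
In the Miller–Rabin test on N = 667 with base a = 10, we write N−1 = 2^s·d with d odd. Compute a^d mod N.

172

667 − 1 = 666 = 2^1 · 333, so d = 333.
10^1 ≡ 10 (mod 667)
10^2 ≡ 10^2 = 100 ≡ 100 (mod 667)
10^4 ≡ 100^2 = 10000 ≡ 662 (mod 667)
10^8 ≡ 662^2 = 438244 ≡ 25 (mod 667)
10^16 ≡ 25^2 = 625 ≡ 625 (mod 667)
10^32 ≡ 625^2 = 390625 ≡ 430 (mod 667)
10^64 ≡ 430^2 = 184900 ≡ 141 (mod 667)
10^128 ≡ 141^2 = 19881 ≡ 538 (mod 667)
10^256 ≡ 538^2 = 289444 ≡ 633 (mod 667)
333 = 256 + 64 + 8 + 4 + 1 in binary powers of 2.
So 10^333 ≡ 633 · 141 · 25 · 662 · 10 ≡ 172 (mod 667).
Squaring chain: 172; never reaches −1, so base 10 is a Miller–Rabin witness that 667 is composite.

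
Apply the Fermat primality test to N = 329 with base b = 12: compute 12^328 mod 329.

12^1 ≡ 12 (mod 329)
12^2 ≡ 12^2 = 144 ≡ 144 (mod 329)
12^4 ≡ 144^2 = 20736 ≡ 9 (mod 329)
12^8 ≡ 9^2 = 81 ≡ 81 (mod 329)
12^16 ≡ 81^2 = 6561 ≡ 310 (mod 329)
12^32 ≡ 310^2 = 96100 ≡ 32 (mod 329)
12^64 ≡ 32^2 = 1024 ≡ 37 (mod 329)
12^128 ≡ 37^2 = 1369 ≡ 53 (mod 329)
12^256 ≡ 53^2 = 2809 ≡ 177 (mod 329)
328 = 256 + 64 + 8 in binary powers of 2.
So 12^328 ≡ 177 · 37 · 81 ≡ 121 (mod 329).
Since 121 ≠ 1, base 12 is a Fermat witness: 329 is composite.

121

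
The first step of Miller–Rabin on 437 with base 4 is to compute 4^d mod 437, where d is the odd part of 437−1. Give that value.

213

437 − 1 = 436 = 2^2 · 109, so d = 109.
4^1 ≡ 4 (mod 437)
4^2 ≡ 4^2 = 16 ≡ 16 (mod 437)
4^4 ≡ 16^2 = 256 ≡ 256 (mod 437)
4^8 ≡ 256^2 = 65536 ≡ 423 (mod 437)
4^16 ≡ 423^2 = 178929 ≡ 196 (mod 437)
4^32 ≡ 196^2 = 38416 ≡ 397 (mod 437)
4^64 ≡ 397^2 = 157609 ≡ 289 (mod 437)
109 = 64 + 32 + 8 + 4 + 1 in binary powers of 2.
So 4^109 ≡ 289 · 397 · 423 · 256 · 4 ≡ 213 (mod 437).
Squaring chain: 213 → 358; never reaches −1, so base 4 is a Miller–Rabin witness that 437 is composite.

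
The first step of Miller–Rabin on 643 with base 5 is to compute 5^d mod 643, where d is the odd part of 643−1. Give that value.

643 − 1 = 642 = 2^1 · 321, so d = 321.
5^1 ≡ 5 (mod 643)
5^2 ≡ 5^2 = 25 ≡ 25 (mod 643)
5^4 ≡ 25^2 = 625 ≡ 625 (mod 643)
5^8 ≡ 625^2 = 390625 ≡ 324 (mod 643)
5^16 ≡ 324^2 = 104976 ≡ 167 (mod 643)
5^32 ≡ 167^2 = 27889 ≡ 240 (mod 643)
5^64 ≡ 240^2 = 57600 ≡ 373 (mod 643)
5^128 ≡ 373^2 = 139129 ≡ 241 (mod 643)
5^256 ≡ 241^2 = 58081 ≡ 211 (mod 643)
321 = 256 + 64 + 1 in binary powers of 2.
So 5^321 ≡ 211 · 373 · 5 ≡ 642 (mod 643).
Since 5^d ≡ 642 (mod 643), base 5 does not prove 643 composite.

642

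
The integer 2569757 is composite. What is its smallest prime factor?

41

2569757 is odd.
Digit sum 41, not divisible by 3.
Ends in 7: not divisible by 5.
7: 2569757 = 7·367108 + 1
11: 2569757 = 11·233614 + 3
13: 2569757 = 13·197673 + 8
17: 2569757 = 17·151162 + 3
19: 2569757 = 19·135250 + 7
23: 2569757 = 23·111728 + 13
29: 2569757 = 29·88612 + 9
31: 2569757 = 31·82895 + 12
37: 2569757 = 37·69452 + 33
41: 2569757 = 41·62677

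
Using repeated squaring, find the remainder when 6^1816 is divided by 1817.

6^1 ≡ 6 (mod 1817)
6^2 ≡ 6^2 = 36 ≡ 36 (mod 1817)
6^4 ≡ 36^2 = 1296 ≡ 1296 (mod 1817)
6^8 ≡ 1296^2 = 1679616 ≡ 708 (mod 1817)
6^16 ≡ 708^2 = 501264 ≡ 1589 (mod 1817)
6^32 ≡ 1589^2 = 2524921 ≡ 1108 (mod 1817)
6^64 ≡ 1108^2 = 1227664 ≡ 1189 (mod 1817)
6^128 ≡ 1189^2 = 1413721 ≡ 95 (mod 1817)
6^256 ≡ 95^2 = 9025 ≡ 1757 (mod 1817)
6^512 ≡ 1757^2 = 3087049 ≡ 1783 (mod 1817)
6^1024 ≡ 1783^2 = 3179089 ≡ 1156 (mod 1817)
1816 = 1024 + 512 + 256 + 16 + 8 in binary powers of 2.
So 6^1816 ≡ 1156 · 1783 · 1757 · 1589 · 708 ≡ 98 (mod 1817).
Since 98 ≠ 1, base 6 is a Fermat witness: 1817 is composite.

98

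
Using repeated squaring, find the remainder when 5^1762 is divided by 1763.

5^1 ≡ 5 (mod 1763)
5^2 ≡ 5^2 = 25 ≡ 25 (mod 1763)
5^4 ≡ 25^2 = 625 ≡ 625 (mod 1763)
5^8 ≡ 625^2 = 390625 ≡ 1002 (mod 1763)
5^16 ≡ 1002^2 = 1004004 ≡ 857 (mod 1763)
5^32 ≡ 857^2 = 734449 ≡ 1041 (mod 1763)
5^64 ≡ 1041^2 = 1083681 ≡ 1199 (mod 1763)
5^128 ≡ 1199^2 = 1437601 ≡ 756 (mod 1763)
5^256 ≡ 756^2 = 571536 ≡ 324 (mod 1763)
5^512 ≡ 324^2 = 104976 ≡ 959 (mod 1763)
5^1024 ≡ 959^2 = 919681 ≡ 1158 (mod 1763)
1762 = 1024 + 512 + 128 + 64 + 32 + 2 in binary powers of 2.
So 5^1762 ≡ 1158 · 959 · 756 · 1199 · 1041 · 25 ≡ 1665 (mod 1763).
Since 1665 ≠ 1, base 5 is a Fermat witness: 1763 is composite.

1665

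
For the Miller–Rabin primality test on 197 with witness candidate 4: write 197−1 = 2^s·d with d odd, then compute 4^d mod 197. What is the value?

197 − 1 = 196 = 2^2 · 49, so d = 49.
4^1 ≡ 4 (mod 197)
4^2 ≡ 4^2 = 16 ≡ 16 (mod 197)
4^4 ≡ 16^2 = 256 ≡ 59 (mod 197)
4^8 ≡ 59^2 = 3481 ≡ 132 (mod 197)
4^16 ≡ 132^2 = 17424 ≡ 88 (mod 197)
4^32 ≡ 88^2 = 7744 ≡ 61 (mod 197)
49 = 32 + 16 + 1 in binary powers of 2.
So 4^49 ≡ 61 · 88 · 4 ≡ 196 (mod 197).
Since 4^d ≡ 196 (mod 197), base 4 does not prove 197 composite.

196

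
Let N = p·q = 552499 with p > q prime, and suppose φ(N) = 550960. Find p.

971

φ(n) = (p−1)(q−1) = n − (p+q) + 1, so p + q = 552499 − 550960 + 1 = 1540.
p and q are the roots of t² − 1540t + 552499 = 0.
Discriminant: 1540² − 4·552499 = 2371600 − 2209996 = 161604; √161604 = 402.
q = (1540 − 402)/2 = 569, p = (1540 + 402)/2 = 971.
Check: 569 · 971 = 552499.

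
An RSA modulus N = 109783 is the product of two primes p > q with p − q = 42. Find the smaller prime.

311

Since p = q + 42, we have 109783 = q(q + 42), so q² + 42q − 109783 = 0.
Discriminant: 42² + 4·109783 = 1764 + 439132 = 440896; √440896 = 664.
q = (−42 + 664)/2 = 311, and p = q + 42 = 353.
Check: 311 · 353 = 109783.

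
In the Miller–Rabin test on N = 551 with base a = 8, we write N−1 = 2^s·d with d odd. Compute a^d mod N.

551 − 1 = 550 = 2^1 · 275, so d = 275.
8^1 ≡ 8 (mod 551)
8^2 ≡ 8^2 = 64 ≡ 64 (mod 551)
8^4 ≡ 64^2 = 4096 ≡ 239 (mod 551)
8^8 ≡ 239^2 = 57121 ≡ 368 (mod 551)
8^16 ≡ 368^2 = 135424 ≡ 429 (mod 551)
8^32 ≡ 429^2 = 184041 ≡ 7 (mod 551)
8^64 ≡ 7^2 = 49 ≡ 49 (mod 551)
8^128 ≡ 49^2 = 2401 ≡ 197 (mod 551)
8^256 ≡ 197^2 = 38809 ≡ 239 (mod 551)
275 = 256 + 16 + 2 + 1 in binary powers of 2.
So 8^275 ≡ 239 · 429 · 64 · 8 ≡ 449 (mod 551).
Squaring chain: 449; never reaches −1, so base 8 is a Miller–Rabin witness that 551 is composite.

449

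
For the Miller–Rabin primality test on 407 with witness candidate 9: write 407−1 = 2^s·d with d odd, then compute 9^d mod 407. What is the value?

256

407 − 1 = 406 = 2^1 · 203, so d = 203.
9^1 ≡ 9 (mod 407)
9^2 ≡ 9^2 = 81 ≡ 81 (mod 407)
9^4 ≡ 81^2 = 6561 ≡ 49 (mod 407)
9^8 ≡ 49^2 = 2401 ≡ 366 (mod 407)
9^16 ≡ 366^2 = 133956 ≡ 53 (mod 407)
9^32 ≡ 53^2 = 2809 ≡ 367 (mod 407)
9^64 ≡ 367^2 = 134689 ≡ 379 (mod 407)
9^128 ≡ 379^2 = 143641 ≡ 377 (mod 407)
203 = 128 + 64 + 8 + 2 + 1 in binary powers of 2.
So 9^203 ≡ 377 · 379 · 366 · 81 · 9 ≡ 256 (mod 407).
Squaring chain: 256; never reaches −1, so base 9 is a Miller–Rabin witness that 407 is composite.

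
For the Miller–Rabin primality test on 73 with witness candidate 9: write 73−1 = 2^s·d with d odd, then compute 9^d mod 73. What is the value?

73 − 1 = 72 = 2^3 · 9, so d = 9.
9^1 ≡ 9 (mod 73)
9^2 ≡ 9^2 = 81 ≡ 8 (mod 73)
9^4 ≡ 8^2 = 64 ≡ 64 (mod 73)
9^8 ≡ 64^2 = 4096 ≡ 8 (mod 73)
9 = 8 + 1 in binary powers of 2.
So 9^9 ≡ 8 · 9 ≡ 72 (mod 73).
Since 9^d ≡ 72 (mod 73), base 9 does not prove 73 composite.

72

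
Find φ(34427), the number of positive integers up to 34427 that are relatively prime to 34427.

Factor: 34427 = 173 · 199.
φ(34427) = (173−1) · (199−1) = 172 · 198 = 34056.

34056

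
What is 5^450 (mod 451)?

5^1 ≡ 5 (mod 451)
5^2 ≡ 5^2 = 25 ≡ 25 (mod 451)
5^4 ≡ 25^2 = 625 ≡ 174 (mod 451)
5^8 ≡ 174^2 = 30276 ≡ 59 (mod 451)
5^16 ≡ 59^2 = 3481 ≡ 324 (mod 451)
5^32 ≡ 324^2 = 104976 ≡ 344 (mod 451)
5^64 ≡ 344^2 = 118336 ≡ 174 (mod 451)
5^128 ≡ 174^2 = 30276 ≡ 59 (mod 451)
5^256 ≡ 59^2 = 3481 ≡ 324 (mod 451)
450 = 256 + 128 + 64 + 2 in binary powers of 2.
So 5^450 ≡ 324 · 59 · 174 · 25 ≡ 122 (mod 451).
Since 122 ≠ 1, base 5 is a Fermat witness: 451 is composite.

122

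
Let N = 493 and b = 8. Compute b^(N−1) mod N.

8^1 ≡ 8 (mod 493)
8^2 ≡ 8^2 = 64 ≡ 64 (mod 493)
8^4 ≡ 64^2 = 4096 ≡ 152 (mod 493)
8^8 ≡ 152^2 = 23104 ≡ 426 (mod 493)
8^16 ≡ 426^2 = 181476 ≡ 52 (mod 493)
8^32 ≡ 52^2 = 2704 ≡ 239 (mod 493)
8^64 ≡ 239^2 = 57121 ≡ 426 (mod 493)
8^128 ≡ 426^2 = 181476 ≡ 52 (mod 493)
8^256 ≡ 52^2 = 2704 ≡ 239 (mod 493)
492 = 256 + 128 + 64 + 32 + 8 + 4 in binary powers of 2.
So 8^492 ≡ 239 · 52 · 426 · 239 · 426 · 152 ≡ 458 (mod 493).
Since 458 ≠ 1, base 8 is a Fermat witness: 493 is composite.

458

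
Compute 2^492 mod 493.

373

2^1 ≡ 2 (mod 493)
2^2 ≡ 2^2 = 4 ≡ 4 (mod 493)
2^4 ≡ 4^2 = 16 ≡ 16 (mod 493)
2^8 ≡ 16^2 = 256 ≡ 256 (mod 493)
2^16 ≡ 256^2 = 65536 ≡ 460 (mod 493)
2^32 ≡ 460^2 = 211600 ≡ 103 (mod 493)
2^64 ≡ 103^2 = 10609 ≡ 256 (mod 493)
2^128 ≡ 256^2 = 65536 ≡ 460 (mod 493)
2^256 ≡ 460^2 = 211600 ≡ 103 (mod 493)
492 = 256 + 128 + 64 + 32 + 8 + 4 in binary powers of 2.
So 2^492 ≡ 103 · 460 · 256 · 103 · 256 · 16 ≡ 373 (mod 493).
Since 373 ≠ 1, base 2 is a Fermat witness: 493 is composite.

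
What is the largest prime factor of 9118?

97

9118 = 2 · 4559
4559 = 47 · 97
97 is prime.
So 9118 = 2 · 47 · 97; the largest prime factor is 97.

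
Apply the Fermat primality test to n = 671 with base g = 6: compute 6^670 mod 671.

353

6^1 ≡ 6 (mod 671)
6^2 ≡ 6^2 = 36 ≡ 36 (mod 671)
6^4 ≡ 36^2 = 1296 ≡ 625 (mod 671)
6^8 ≡ 625^2 = 390625 ≡ 103 (mod 671)
6^16 ≡ 103^2 = 10609 ≡ 544 (mod 671)
6^32 ≡ 544^2 = 295936 ≡ 25 (mod 671)
6^64 ≡ 25^2 = 625 ≡ 625 (mod 671)
6^128 ≡ 625^2 = 390625 ≡ 103 (mod 671)
6^256 ≡ 103^2 = 10609 ≡ 544 (mod 671)
6^512 ≡ 544^2 = 295936 ≡ 25 (mod 671)
670 = 512 + 128 + 16 + 8 + 4 + 2 in binary powers of 2.
So 6^670 ≡ 25 · 103 · 544 · 103 · 625 · 36 ≡ 353 (mod 671).
Since 353 ≠ 1, base 6 is a Fermat witness: 671 is composite.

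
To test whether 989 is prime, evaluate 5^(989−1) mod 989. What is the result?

5^1 ≡ 5 (mod 989)
5^2 ≡ 5^2 = 25 ≡ 25 (mod 989)
5^4 ≡ 25^2 = 625 ≡ 625 (mod 989)
5^8 ≡ 625^2 = 390625 ≡ 959 (mod 989)
5^16 ≡ 959^2 = 919681 ≡ 900 (mod 989)
5^32 ≡ 900^2 = 810000 ≡ 9 (mod 989)
5^64 ≡ 9^2 = 81 ≡ 81 (mod 989)
5^128 ≡ 81^2 = 6561 ≡ 627 (mod 989)
5^256 ≡ 627^2 = 393129 ≡ 496 (mod 989)
5^512 ≡ 496^2 = 246016 ≡ 744 (mod 989)
988 = 512 + 256 + 128 + 64 + 16 + 8 + 4 in binary powers of 2.
So 5^988 ≡ 744 · 496 · 627 · 81 · 900 · 959 · 625 ≡ 81 (mod 989).
Since 81 ≠ 1, base 5 is a Fermat witness: 989 is composite.

81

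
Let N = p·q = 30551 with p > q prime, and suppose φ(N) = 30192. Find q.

φ(n) = (p−1)(q−1) = n − (p+q) + 1, so p + q = 30551 − 30192 + 1 = 360.
p and q are the roots of t² − 360t + 30551 = 0.
Discriminant: 360² − 4·30551 = 129600 − 122204 = 7396; √7396 = 86.
q = (360 − 86)/2 = 137, p = (360 + 86)/2 = 223.
Check: 137 · 223 = 30551.

137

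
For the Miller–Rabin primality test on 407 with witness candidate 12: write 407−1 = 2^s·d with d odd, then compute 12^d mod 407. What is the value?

155

407 − 1 = 406 = 2^1 · 203, so d = 203.
12^1 ≡ 12 (mod 407)
12^2 ≡ 12^2 = 144 ≡ 144 (mod 407)
12^4 ≡ 144^2 = 20736 ≡ 386 (mod 407)
12^8 ≡ 386^2 = 148996 ≡ 34 (mod 407)
12^16 ≡ 34^2 = 1156 ≡ 342 (mod 407)
12^32 ≡ 342^2 = 116964 ≡ 155 (mod 407)
12^64 ≡ 155^2 = 24025 ≡ 12 (mod 407)
12^128 ≡ 12^2 = 144 ≡ 144 (mod 407)
203 = 128 + 64 + 8 + 2 + 1 in binary powers of 2.
So 12^203 ≡ 144 · 12 · 34 · 144 · 12 ≡ 155 (mod 407).
Squaring chain: 155; never reaches −1, so base 12 is a Miller–Rabin witness that 407 is composite.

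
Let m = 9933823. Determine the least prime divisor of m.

71

9933823 is odd.
Digit sum 37, not divisible by 3.
Ends in 3: not divisible by 5.
7: 9933823 = 7·1419117 + 4
11: 9933823 = 11·903074 + 9
13: 9933823 = 13·764140 + 3
17: 9933823 = 17·584342 + 9
19: 9933823 = 19·522832 + 15
23: 9933823 = 23·431905 + 8
29: 9933823 = 29·342545 + 18
31: 9933823 = 31·320445 + 28
37: 9933823 = 37·268481 + 26
41: 9933823 = 41·242288 + 15
43: 9933823 = 43·231019 + 6
47: 9933823 = 47·211357 + 44
53: 9933823 = 53·187430 + 33
59: 9933823 = 59·168369 + 52
61: 9933823 = 61·162849 + 34
67: 9933823 = 67·148266 + 1
71: 9933823 = 71·139913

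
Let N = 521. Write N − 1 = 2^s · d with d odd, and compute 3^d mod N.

521 − 1 = 520 = 2^3 · 65, so d = 65.
3^1 ≡ 3 (mod 521)
3^2 ≡ 3^2 = 9 ≡ 9 (mod 521)
3^4 ≡ 9^2 = 81 ≡ 81 (mod 521)
3^8 ≡ 81^2 = 6561 ≡ 309 (mod 521)
3^16 ≡ 309^2 = 95481 ≡ 138 (mod 521)
3^32 ≡ 138^2 = 19044 ≡ 288 (mod 521)
3^64 ≡ 288^2 = 82944 ≡ 105 (mod 521)
65 = 64 + 1 in binary powers of 2.
So 3^65 ≡ 105 · 3 ≡ 315 (mod 521).
Squaring chain: 315 → 235 → 520; reaches −1, so base 3 does not prove 521 composite.

315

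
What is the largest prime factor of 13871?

97

13871 = 11 · 1261
1261 = 13 · 97
97 is prime.
So 13871 = 11 · 13 · 97; the largest prime factor is 97.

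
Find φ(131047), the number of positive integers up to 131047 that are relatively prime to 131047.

Factor: 131047 = 7 · 97 · 193.
φ(131047) = (7−1) · (97−1) · (193−1) = 6 · 96 · 192 = 110592.

110592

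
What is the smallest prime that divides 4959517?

37

4959517 is odd.
Digit sum 40, not divisible by 3.
Ends in 7: not divisible by 5.
7: 4959517 = 7·708502 + 3
11: 4959517 = 11·450865 + 2
13: 4959517 = 13·381501 + 4
17: 4959517 = 17·291736 + 5
19: 4959517 = 19·261027 + 4
23: 4959517 = 23·215631 + 4
29: 4959517 = 29·171017 + 24
31: 4959517 = 31·159984 + 13
37: 4959517 = 37·134041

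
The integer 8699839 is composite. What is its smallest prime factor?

89

8699839 is odd.
Digit sum 52, not divisible by 3.
Ends in 9: not divisible by 5.
7: 8699839 = 7·1242834 + 1
11: 8699839 = 11·790894 + 5
13: 8699839 = 13·669218 + 5
17: 8699839 = 17·511755 + 4
19: 8699839 = 19·457886 + 5
23: 8699839 = 23·378253 + 20
29: 8699839 = 29·299994 + 13
31: 8699839 = 31·280639 + 30
37: 8699839 = 37·235130 + 29
41: 8699839 = 41·212191 + 8
43: 8699839 = 43·202321 + 36
47: 8699839 = 47·185102 + 45
53: 8699839 = 53·164147 + 48
59: 8699839 = 59·147454 + 53
61: 8699839 = 61·142620 + 19
67: 8699839 = 67·129848 + 23
71: 8699839 = 71·122532 + 67
73: 8699839 = 73·119175 + 64
79: 8699839 = 79·110124 + 43
83: 8699839 = 83·104817 + 28
89: 8699839 = 89·97751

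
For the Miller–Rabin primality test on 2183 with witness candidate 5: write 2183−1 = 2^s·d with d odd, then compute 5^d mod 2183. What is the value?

298

2183 − 1 = 2182 = 2^1 · 1091, so d = 1091.
5^1 ≡ 5 (mod 2183)
5^2 ≡ 5^2 = 25 ≡ 25 (mod 2183)
5^4 ≡ 25^2 = 625 ≡ 625 (mod 2183)
5^8 ≡ 625^2 = 390625 ≡ 2051 (mod 2183)
5^16 ≡ 2051^2 = 4206601 ≡ 2143 (mod 2183)
5^32 ≡ 2143^2 = 4592449 ≡ 1600 (mod 2183)
5^64 ≡ 1600^2 = 2560000 ≡ 1524 (mod 2183)
5^128 ≡ 1524^2 = 2322576 ≡ 2047 (mod 2183)
5^256 ≡ 2047^2 = 4190209 ≡ 1032 (mod 2183)
5^512 ≡ 1032^2 = 1065024 ≡ 1903 (mod 2183)
5^1024 ≡ 1903^2 = 3621409 ≡ 1995 (mod 2183)
1091 = 1024 + 64 + 2 + 1 in binary powers of 2.
So 5^1091 ≡ 1995 · 1524 · 25 · 5 ≡ 298 (mod 2183).
Squaring chain: 298; never reaches −1, so base 5 is a Miller–Rabin witness that 2183 is composite.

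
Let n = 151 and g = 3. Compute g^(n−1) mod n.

1

3^1 ≡ 3 (mod 151)
3^2 ≡ 3^2 = 9 ≡ 9 (mod 151)
3^4 ≡ 9^2 = 81 ≡ 81 (mod 151)
3^8 ≡ 81^2 = 6561 ≡ 68 (mod 151)
3^16 ≡ 68^2 = 4624 ≡ 94 (mod 151)
3^32 ≡ 94^2 = 8836 ≡ 78 (mod 151)
3^64 ≡ 78^2 = 6084 ≡ 44 (mod 151)
3^128 ≡ 44^2 = 1936 ≡ 124 (mod 151)
150 = 128 + 16 + 4 + 2 in binary powers of 2.
So 3^150 ≡ 124 · 94 · 81 · 9 ≡ 1 (mod 151).
Since the result is 1, base 3 gives no evidence that 151 is composite.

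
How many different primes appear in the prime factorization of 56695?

56695 = 5 · 11339
11339 = 17 · 667
667 = 23 · 29
56695 = 5 · 17 · 23 · 29, which has 4 distinct prime factors.

4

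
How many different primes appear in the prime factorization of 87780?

87780 = 2^2 · 21945
21945 = 3 · 7315
7315 = 5 · 1463
1463 = 7 · 209
209 = 11 · 19
87780 = 2^2 · 3 · 5 · 7 · 11 · 19, which has 6 distinct prime factors.

6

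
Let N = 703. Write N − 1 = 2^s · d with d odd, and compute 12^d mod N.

703 − 1 = 702 = 2^1 · 351, so d = 351.
12^1 ≡ 12 (mod 703)
12^2 ≡ 12^2 = 144 ≡ 144 (mod 703)
12^4 ≡ 144^2 = 20736 ≡ 349 (mod 703)
12^8 ≡ 349^2 = 121801 ≡ 182 (mod 703)
12^16 ≡ 182^2 = 33124 ≡ 83 (mod 703)
12^32 ≡ 83^2 = 6889 ≡ 562 (mod 703)
12^64 ≡ 562^2 = 315844 ≡ 197 (mod 703)
12^128 ≡ 197^2 = 38809 ≡ 144 (mod 703)
12^256 ≡ 144^2 = 20736 ≡ 349 (mod 703)
351 = 256 + 64 + 16 + 8 + 4 + 2 + 1 in binary powers of 2.
So 12^351 ≡ 349 · 197 · 83 · 182 · 349 · 144 · 12 ≡ 75 (mod 703).
Squaring chain: 75; never reaches −1, so base 12 is a Miller–Rabin witness that 703 is composite.

75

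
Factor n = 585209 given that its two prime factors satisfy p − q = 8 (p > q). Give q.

Since p = q + 8, we have 585209 = q(q + 8), so q² + 8q − 585209 = 0.
Discriminant: 8² + 4·585209 = 64 + 2340836 = 2340900; √2340900 = 1530.
q = (−8 + 1530)/2 = 761, and p = q + 8 = 769.
Check: 761 · 769 = 585209.

761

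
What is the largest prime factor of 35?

35 = 5 · 7
7 is prime.
So 35 = 5 · 7; the largest prime factor is 7.

7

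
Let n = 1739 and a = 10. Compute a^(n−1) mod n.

10^1 ≡ 10 (mod 1739)
10^2 ≡ 10^2 = 100 ≡ 100 (mod 1739)
10^4 ≡ 100^2 = 10000 ≡ 1305 (mod 1739)
10^8 ≡ 1305^2 = 1703025 ≡ 544 (mod 1739)
10^16 ≡ 544^2 = 295936 ≡ 306 (mod 1739)
10^32 ≡ 306^2 = 93636 ≡ 1469 (mod 1739)
10^64 ≡ 1469^2 = 2157961 ≡ 1601 (mod 1739)
10^128 ≡ 1601^2 = 2563201 ≡ 1654 (mod 1739)
10^256 ≡ 1654^2 = 2735716 ≡ 269 (mod 1739)
10^512 ≡ 269^2 = 72361 ≡ 1062 (mod 1739)
10^1024 ≡ 1062^2 = 1127844 ≡ 972 (mod 1739)
1738 = 1024 + 512 + 128 + 64 + 8 + 2 in binary powers of 2.
So 10^1738 ≡ 972 · 1062 · 1654 · 1601 · 544 · 100 ≡ 1231 (mod 1739).
Since 1231 ≠ 1, base 10 is a Fermat witness: 1739 is composite.

1231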